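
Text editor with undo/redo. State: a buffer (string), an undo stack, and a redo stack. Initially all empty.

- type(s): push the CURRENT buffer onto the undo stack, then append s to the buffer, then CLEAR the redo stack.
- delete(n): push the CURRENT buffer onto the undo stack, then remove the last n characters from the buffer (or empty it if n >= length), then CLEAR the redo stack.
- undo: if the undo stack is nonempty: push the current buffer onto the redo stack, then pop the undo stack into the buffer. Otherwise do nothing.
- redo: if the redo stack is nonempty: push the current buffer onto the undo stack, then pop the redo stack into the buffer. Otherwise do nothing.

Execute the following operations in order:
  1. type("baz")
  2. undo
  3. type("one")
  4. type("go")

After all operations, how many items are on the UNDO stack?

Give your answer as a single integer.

After op 1 (type): buf='baz' undo_depth=1 redo_depth=0
After op 2 (undo): buf='(empty)' undo_depth=0 redo_depth=1
After op 3 (type): buf='one' undo_depth=1 redo_depth=0
After op 4 (type): buf='onego' undo_depth=2 redo_depth=0

Answer: 2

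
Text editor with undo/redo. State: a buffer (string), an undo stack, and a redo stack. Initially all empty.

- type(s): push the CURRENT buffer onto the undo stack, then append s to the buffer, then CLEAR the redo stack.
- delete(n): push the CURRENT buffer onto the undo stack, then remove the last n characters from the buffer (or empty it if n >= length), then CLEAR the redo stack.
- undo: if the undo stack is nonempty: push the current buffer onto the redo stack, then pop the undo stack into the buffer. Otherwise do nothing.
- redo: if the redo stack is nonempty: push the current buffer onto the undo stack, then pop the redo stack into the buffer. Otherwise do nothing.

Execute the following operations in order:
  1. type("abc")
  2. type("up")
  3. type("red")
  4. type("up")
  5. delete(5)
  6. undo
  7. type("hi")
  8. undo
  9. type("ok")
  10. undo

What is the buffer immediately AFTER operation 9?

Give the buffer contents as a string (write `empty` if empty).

After op 1 (type): buf='abc' undo_depth=1 redo_depth=0
After op 2 (type): buf='abcup' undo_depth=2 redo_depth=0
After op 3 (type): buf='abcupred' undo_depth=3 redo_depth=0
After op 4 (type): buf='abcupredup' undo_depth=4 redo_depth=0
After op 5 (delete): buf='abcup' undo_depth=5 redo_depth=0
After op 6 (undo): buf='abcupredup' undo_depth=4 redo_depth=1
After op 7 (type): buf='abcupreduphi' undo_depth=5 redo_depth=0
After op 8 (undo): buf='abcupredup' undo_depth=4 redo_depth=1
After op 9 (type): buf='abcupredupok' undo_depth=5 redo_depth=0

Answer: abcupredupok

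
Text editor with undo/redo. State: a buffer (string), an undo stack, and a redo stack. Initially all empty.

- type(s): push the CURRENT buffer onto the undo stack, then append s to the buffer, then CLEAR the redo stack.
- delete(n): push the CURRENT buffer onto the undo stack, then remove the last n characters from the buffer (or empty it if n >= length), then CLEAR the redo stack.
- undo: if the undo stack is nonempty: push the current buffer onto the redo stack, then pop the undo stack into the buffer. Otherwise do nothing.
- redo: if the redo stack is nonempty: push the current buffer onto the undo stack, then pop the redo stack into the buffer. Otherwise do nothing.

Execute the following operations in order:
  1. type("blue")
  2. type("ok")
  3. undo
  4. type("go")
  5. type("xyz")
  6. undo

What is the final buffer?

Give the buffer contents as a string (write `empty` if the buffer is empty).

Answer: bluego

Derivation:
After op 1 (type): buf='blue' undo_depth=1 redo_depth=0
After op 2 (type): buf='blueok' undo_depth=2 redo_depth=0
After op 3 (undo): buf='blue' undo_depth=1 redo_depth=1
After op 4 (type): buf='bluego' undo_depth=2 redo_depth=0
After op 5 (type): buf='bluegoxyz' undo_depth=3 redo_depth=0
After op 6 (undo): buf='bluego' undo_depth=2 redo_depth=1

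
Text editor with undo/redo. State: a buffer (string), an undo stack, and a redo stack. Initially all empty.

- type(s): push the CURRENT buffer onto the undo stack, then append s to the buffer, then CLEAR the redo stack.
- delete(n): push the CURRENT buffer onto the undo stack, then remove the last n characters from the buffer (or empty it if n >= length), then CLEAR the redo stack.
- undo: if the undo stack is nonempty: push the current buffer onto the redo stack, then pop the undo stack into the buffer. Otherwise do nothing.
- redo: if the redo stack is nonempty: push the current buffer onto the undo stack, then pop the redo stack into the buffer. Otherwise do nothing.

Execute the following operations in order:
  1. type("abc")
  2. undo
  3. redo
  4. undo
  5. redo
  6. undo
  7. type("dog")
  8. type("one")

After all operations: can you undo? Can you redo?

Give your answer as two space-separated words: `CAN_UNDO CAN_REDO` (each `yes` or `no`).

Answer: yes no

Derivation:
After op 1 (type): buf='abc' undo_depth=1 redo_depth=0
After op 2 (undo): buf='(empty)' undo_depth=0 redo_depth=1
After op 3 (redo): buf='abc' undo_depth=1 redo_depth=0
After op 4 (undo): buf='(empty)' undo_depth=0 redo_depth=1
After op 5 (redo): buf='abc' undo_depth=1 redo_depth=0
After op 6 (undo): buf='(empty)' undo_depth=0 redo_depth=1
After op 7 (type): buf='dog' undo_depth=1 redo_depth=0
After op 8 (type): buf='dogone' undo_depth=2 redo_depth=0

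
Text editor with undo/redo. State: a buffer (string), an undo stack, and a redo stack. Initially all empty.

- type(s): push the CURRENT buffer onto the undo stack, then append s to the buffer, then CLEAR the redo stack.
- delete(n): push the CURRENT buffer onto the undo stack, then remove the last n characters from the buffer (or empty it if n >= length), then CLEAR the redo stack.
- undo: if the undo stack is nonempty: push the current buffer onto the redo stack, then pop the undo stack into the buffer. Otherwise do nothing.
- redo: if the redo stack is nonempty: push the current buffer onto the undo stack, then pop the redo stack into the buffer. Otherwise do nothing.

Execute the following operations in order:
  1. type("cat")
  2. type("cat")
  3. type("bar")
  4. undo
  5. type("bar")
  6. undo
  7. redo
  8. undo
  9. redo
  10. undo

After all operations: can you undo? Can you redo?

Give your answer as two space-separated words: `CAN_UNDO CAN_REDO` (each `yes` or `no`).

Answer: yes yes

Derivation:
After op 1 (type): buf='cat' undo_depth=1 redo_depth=0
After op 2 (type): buf='catcat' undo_depth=2 redo_depth=0
After op 3 (type): buf='catcatbar' undo_depth=3 redo_depth=0
After op 4 (undo): buf='catcat' undo_depth=2 redo_depth=1
After op 5 (type): buf='catcatbar' undo_depth=3 redo_depth=0
After op 6 (undo): buf='catcat' undo_depth=2 redo_depth=1
After op 7 (redo): buf='catcatbar' undo_depth=3 redo_depth=0
After op 8 (undo): buf='catcat' undo_depth=2 redo_depth=1
After op 9 (redo): buf='catcatbar' undo_depth=3 redo_depth=0
After op 10 (undo): buf='catcat' undo_depth=2 redo_depth=1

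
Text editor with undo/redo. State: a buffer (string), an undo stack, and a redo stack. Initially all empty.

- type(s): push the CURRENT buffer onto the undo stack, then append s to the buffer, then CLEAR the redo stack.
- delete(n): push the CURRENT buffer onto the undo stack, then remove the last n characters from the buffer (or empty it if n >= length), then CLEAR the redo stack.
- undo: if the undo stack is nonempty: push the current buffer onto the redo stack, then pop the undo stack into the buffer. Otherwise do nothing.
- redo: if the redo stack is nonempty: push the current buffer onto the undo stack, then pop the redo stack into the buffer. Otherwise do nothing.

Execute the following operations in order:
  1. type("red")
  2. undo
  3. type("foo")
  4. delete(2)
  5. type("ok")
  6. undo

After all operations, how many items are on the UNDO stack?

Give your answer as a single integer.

Answer: 2

Derivation:
After op 1 (type): buf='red' undo_depth=1 redo_depth=0
After op 2 (undo): buf='(empty)' undo_depth=0 redo_depth=1
After op 3 (type): buf='foo' undo_depth=1 redo_depth=0
After op 4 (delete): buf='f' undo_depth=2 redo_depth=0
After op 5 (type): buf='fok' undo_depth=3 redo_depth=0
After op 6 (undo): buf='f' undo_depth=2 redo_depth=1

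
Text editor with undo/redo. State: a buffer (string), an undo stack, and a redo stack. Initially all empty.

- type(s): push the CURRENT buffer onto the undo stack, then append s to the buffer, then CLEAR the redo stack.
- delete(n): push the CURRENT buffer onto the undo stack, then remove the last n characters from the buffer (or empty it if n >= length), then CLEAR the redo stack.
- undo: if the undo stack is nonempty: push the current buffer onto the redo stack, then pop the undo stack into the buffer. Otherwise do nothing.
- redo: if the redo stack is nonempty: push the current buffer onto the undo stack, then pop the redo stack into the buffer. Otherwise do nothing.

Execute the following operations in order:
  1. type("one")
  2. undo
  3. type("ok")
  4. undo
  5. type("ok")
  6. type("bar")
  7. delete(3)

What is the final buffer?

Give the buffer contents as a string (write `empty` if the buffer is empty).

After op 1 (type): buf='one' undo_depth=1 redo_depth=0
After op 2 (undo): buf='(empty)' undo_depth=0 redo_depth=1
After op 3 (type): buf='ok' undo_depth=1 redo_depth=0
After op 4 (undo): buf='(empty)' undo_depth=0 redo_depth=1
After op 5 (type): buf='ok' undo_depth=1 redo_depth=0
After op 6 (type): buf='okbar' undo_depth=2 redo_depth=0
After op 7 (delete): buf='ok' undo_depth=3 redo_depth=0

Answer: ok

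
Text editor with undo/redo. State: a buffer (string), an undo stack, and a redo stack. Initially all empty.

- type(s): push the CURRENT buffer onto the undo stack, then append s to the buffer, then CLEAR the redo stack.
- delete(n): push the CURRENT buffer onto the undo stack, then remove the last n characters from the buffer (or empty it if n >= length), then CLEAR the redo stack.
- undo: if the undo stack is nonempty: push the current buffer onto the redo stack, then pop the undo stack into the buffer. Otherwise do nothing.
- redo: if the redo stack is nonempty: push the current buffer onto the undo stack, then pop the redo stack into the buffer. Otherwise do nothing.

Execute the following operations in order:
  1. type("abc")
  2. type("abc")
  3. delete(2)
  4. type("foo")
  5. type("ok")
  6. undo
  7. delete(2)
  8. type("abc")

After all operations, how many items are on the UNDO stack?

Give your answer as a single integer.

Answer: 6

Derivation:
After op 1 (type): buf='abc' undo_depth=1 redo_depth=0
After op 2 (type): buf='abcabc' undo_depth=2 redo_depth=0
After op 3 (delete): buf='abca' undo_depth=3 redo_depth=0
After op 4 (type): buf='abcafoo' undo_depth=4 redo_depth=0
After op 5 (type): buf='abcafoook' undo_depth=5 redo_depth=0
After op 6 (undo): buf='abcafoo' undo_depth=4 redo_depth=1
After op 7 (delete): buf='abcaf' undo_depth=5 redo_depth=0
After op 8 (type): buf='abcafabc' undo_depth=6 redo_depth=0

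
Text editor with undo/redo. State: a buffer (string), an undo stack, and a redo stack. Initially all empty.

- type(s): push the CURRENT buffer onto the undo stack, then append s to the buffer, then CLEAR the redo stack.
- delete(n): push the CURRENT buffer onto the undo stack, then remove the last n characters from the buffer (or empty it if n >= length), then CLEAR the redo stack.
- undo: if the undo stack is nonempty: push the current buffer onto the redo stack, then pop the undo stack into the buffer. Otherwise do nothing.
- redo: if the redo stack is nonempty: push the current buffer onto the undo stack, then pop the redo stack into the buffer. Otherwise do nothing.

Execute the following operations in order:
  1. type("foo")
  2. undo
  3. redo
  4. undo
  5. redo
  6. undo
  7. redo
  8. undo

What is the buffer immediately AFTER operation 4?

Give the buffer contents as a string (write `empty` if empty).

Answer: empty

Derivation:
After op 1 (type): buf='foo' undo_depth=1 redo_depth=0
After op 2 (undo): buf='(empty)' undo_depth=0 redo_depth=1
After op 3 (redo): buf='foo' undo_depth=1 redo_depth=0
After op 4 (undo): buf='(empty)' undo_depth=0 redo_depth=1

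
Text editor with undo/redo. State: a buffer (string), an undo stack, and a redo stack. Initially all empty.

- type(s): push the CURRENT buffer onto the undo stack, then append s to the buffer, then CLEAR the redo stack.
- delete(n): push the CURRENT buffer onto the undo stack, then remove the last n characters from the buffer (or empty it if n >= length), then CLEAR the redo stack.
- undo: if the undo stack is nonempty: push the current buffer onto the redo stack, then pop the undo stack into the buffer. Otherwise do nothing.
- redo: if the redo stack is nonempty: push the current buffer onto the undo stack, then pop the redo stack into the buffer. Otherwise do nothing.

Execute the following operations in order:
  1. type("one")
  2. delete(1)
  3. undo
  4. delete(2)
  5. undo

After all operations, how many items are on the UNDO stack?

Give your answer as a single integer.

After op 1 (type): buf='one' undo_depth=1 redo_depth=0
After op 2 (delete): buf='on' undo_depth=2 redo_depth=0
After op 3 (undo): buf='one' undo_depth=1 redo_depth=1
After op 4 (delete): buf='o' undo_depth=2 redo_depth=0
After op 5 (undo): buf='one' undo_depth=1 redo_depth=1

Answer: 1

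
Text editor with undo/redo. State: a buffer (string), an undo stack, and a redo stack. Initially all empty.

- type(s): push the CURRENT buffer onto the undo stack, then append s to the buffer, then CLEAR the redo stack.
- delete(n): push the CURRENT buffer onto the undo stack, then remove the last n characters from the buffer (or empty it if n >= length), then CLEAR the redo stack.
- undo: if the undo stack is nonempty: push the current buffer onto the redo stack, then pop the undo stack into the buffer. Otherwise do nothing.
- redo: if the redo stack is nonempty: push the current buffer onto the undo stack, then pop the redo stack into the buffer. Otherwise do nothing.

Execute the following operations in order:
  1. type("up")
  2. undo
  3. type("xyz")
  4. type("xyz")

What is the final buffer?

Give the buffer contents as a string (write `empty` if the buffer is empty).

Answer: xyzxyz

Derivation:
After op 1 (type): buf='up' undo_depth=1 redo_depth=0
After op 2 (undo): buf='(empty)' undo_depth=0 redo_depth=1
After op 3 (type): buf='xyz' undo_depth=1 redo_depth=0
After op 4 (type): buf='xyzxyz' undo_depth=2 redo_depth=0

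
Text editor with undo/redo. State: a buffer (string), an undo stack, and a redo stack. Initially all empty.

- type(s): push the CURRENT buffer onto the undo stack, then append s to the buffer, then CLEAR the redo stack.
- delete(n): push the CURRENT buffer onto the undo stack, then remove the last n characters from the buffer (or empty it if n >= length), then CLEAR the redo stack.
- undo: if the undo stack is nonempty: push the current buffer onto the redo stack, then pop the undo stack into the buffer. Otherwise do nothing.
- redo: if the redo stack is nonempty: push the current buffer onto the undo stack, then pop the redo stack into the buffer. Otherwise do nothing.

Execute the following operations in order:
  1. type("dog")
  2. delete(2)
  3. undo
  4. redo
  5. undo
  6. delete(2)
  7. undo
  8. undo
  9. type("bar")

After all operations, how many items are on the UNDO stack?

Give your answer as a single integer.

Answer: 1

Derivation:
After op 1 (type): buf='dog' undo_depth=1 redo_depth=0
After op 2 (delete): buf='d' undo_depth=2 redo_depth=0
After op 3 (undo): buf='dog' undo_depth=1 redo_depth=1
After op 4 (redo): buf='d' undo_depth=2 redo_depth=0
After op 5 (undo): buf='dog' undo_depth=1 redo_depth=1
After op 6 (delete): buf='d' undo_depth=2 redo_depth=0
After op 7 (undo): buf='dog' undo_depth=1 redo_depth=1
After op 8 (undo): buf='(empty)' undo_depth=0 redo_depth=2
After op 9 (type): buf='bar' undo_depth=1 redo_depth=0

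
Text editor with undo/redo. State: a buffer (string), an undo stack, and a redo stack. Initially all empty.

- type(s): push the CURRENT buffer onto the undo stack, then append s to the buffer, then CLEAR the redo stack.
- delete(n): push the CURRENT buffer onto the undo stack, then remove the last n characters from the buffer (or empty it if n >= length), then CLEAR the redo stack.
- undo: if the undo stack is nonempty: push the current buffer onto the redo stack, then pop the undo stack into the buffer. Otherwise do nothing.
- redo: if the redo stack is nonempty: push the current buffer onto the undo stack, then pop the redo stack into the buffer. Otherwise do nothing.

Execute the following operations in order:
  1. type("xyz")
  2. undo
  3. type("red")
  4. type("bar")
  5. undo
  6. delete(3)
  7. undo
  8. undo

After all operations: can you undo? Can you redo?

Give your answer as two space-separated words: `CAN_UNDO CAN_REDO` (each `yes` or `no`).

After op 1 (type): buf='xyz' undo_depth=1 redo_depth=0
After op 2 (undo): buf='(empty)' undo_depth=0 redo_depth=1
After op 3 (type): buf='red' undo_depth=1 redo_depth=0
After op 4 (type): buf='redbar' undo_depth=2 redo_depth=0
After op 5 (undo): buf='red' undo_depth=1 redo_depth=1
After op 6 (delete): buf='(empty)' undo_depth=2 redo_depth=0
After op 7 (undo): buf='red' undo_depth=1 redo_depth=1
After op 8 (undo): buf='(empty)' undo_depth=0 redo_depth=2

Answer: no yes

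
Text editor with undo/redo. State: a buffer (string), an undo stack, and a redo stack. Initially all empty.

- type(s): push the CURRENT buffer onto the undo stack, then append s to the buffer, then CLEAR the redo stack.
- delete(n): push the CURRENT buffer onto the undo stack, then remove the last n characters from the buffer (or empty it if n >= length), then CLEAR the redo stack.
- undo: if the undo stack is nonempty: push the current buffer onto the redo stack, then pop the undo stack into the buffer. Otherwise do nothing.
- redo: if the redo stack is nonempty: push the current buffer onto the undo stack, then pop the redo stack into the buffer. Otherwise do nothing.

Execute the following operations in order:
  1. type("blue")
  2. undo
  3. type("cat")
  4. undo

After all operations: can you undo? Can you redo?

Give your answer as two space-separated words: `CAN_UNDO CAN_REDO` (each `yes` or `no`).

Answer: no yes

Derivation:
After op 1 (type): buf='blue' undo_depth=1 redo_depth=0
After op 2 (undo): buf='(empty)' undo_depth=0 redo_depth=1
After op 3 (type): buf='cat' undo_depth=1 redo_depth=0
After op 4 (undo): buf='(empty)' undo_depth=0 redo_depth=1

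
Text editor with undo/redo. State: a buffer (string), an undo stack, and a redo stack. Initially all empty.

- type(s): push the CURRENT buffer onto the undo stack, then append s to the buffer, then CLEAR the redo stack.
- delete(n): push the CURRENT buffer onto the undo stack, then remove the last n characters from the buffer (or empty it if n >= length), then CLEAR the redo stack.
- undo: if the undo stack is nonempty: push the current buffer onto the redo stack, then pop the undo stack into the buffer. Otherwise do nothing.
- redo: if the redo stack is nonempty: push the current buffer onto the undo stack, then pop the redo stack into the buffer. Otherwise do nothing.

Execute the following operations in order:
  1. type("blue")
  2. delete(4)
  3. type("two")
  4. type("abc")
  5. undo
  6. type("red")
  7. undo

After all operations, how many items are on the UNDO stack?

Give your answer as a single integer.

Answer: 3

Derivation:
After op 1 (type): buf='blue' undo_depth=1 redo_depth=0
After op 2 (delete): buf='(empty)' undo_depth=2 redo_depth=0
After op 3 (type): buf='two' undo_depth=3 redo_depth=0
After op 4 (type): buf='twoabc' undo_depth=4 redo_depth=0
After op 5 (undo): buf='two' undo_depth=3 redo_depth=1
After op 6 (type): buf='twored' undo_depth=4 redo_depth=0
After op 7 (undo): buf='two' undo_depth=3 redo_depth=1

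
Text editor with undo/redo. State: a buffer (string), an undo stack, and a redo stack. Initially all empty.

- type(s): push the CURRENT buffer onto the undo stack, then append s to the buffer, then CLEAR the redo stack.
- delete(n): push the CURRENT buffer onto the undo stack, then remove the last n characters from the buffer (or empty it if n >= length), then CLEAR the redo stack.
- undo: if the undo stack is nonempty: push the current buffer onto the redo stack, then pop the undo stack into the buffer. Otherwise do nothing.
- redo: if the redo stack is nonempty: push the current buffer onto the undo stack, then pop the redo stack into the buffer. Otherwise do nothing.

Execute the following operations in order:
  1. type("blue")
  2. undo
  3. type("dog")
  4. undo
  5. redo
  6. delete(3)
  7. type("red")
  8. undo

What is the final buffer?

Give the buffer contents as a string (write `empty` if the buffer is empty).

Answer: empty

Derivation:
After op 1 (type): buf='blue' undo_depth=1 redo_depth=0
After op 2 (undo): buf='(empty)' undo_depth=0 redo_depth=1
After op 3 (type): buf='dog' undo_depth=1 redo_depth=0
After op 4 (undo): buf='(empty)' undo_depth=0 redo_depth=1
After op 5 (redo): buf='dog' undo_depth=1 redo_depth=0
After op 6 (delete): buf='(empty)' undo_depth=2 redo_depth=0
After op 7 (type): buf='red' undo_depth=3 redo_depth=0
After op 8 (undo): buf='(empty)' undo_depth=2 redo_depth=1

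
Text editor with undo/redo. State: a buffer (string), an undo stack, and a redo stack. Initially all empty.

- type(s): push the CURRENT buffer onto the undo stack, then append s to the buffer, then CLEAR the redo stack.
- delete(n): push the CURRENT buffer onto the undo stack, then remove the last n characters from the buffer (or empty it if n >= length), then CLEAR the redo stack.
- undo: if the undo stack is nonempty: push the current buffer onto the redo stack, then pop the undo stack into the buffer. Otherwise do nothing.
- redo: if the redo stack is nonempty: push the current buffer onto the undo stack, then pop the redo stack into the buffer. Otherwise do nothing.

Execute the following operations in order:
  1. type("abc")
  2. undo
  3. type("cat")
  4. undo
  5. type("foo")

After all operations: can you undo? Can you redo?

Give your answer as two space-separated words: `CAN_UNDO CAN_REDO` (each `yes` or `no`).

Answer: yes no

Derivation:
After op 1 (type): buf='abc' undo_depth=1 redo_depth=0
After op 2 (undo): buf='(empty)' undo_depth=0 redo_depth=1
After op 3 (type): buf='cat' undo_depth=1 redo_depth=0
After op 4 (undo): buf='(empty)' undo_depth=0 redo_depth=1
After op 5 (type): buf='foo' undo_depth=1 redo_depth=0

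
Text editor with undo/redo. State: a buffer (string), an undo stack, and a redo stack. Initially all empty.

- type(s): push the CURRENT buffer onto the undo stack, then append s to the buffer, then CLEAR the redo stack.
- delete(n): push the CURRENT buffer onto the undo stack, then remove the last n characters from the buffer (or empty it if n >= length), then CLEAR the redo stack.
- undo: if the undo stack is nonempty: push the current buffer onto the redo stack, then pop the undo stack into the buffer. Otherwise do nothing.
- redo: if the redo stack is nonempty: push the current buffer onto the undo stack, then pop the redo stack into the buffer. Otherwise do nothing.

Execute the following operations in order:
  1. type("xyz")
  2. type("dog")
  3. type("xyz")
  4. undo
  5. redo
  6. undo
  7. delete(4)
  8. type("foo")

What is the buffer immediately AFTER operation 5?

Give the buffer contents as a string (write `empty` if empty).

After op 1 (type): buf='xyz' undo_depth=1 redo_depth=0
After op 2 (type): buf='xyzdog' undo_depth=2 redo_depth=0
After op 3 (type): buf='xyzdogxyz' undo_depth=3 redo_depth=0
After op 4 (undo): buf='xyzdog' undo_depth=2 redo_depth=1
After op 5 (redo): buf='xyzdogxyz' undo_depth=3 redo_depth=0

Answer: xyzdogxyz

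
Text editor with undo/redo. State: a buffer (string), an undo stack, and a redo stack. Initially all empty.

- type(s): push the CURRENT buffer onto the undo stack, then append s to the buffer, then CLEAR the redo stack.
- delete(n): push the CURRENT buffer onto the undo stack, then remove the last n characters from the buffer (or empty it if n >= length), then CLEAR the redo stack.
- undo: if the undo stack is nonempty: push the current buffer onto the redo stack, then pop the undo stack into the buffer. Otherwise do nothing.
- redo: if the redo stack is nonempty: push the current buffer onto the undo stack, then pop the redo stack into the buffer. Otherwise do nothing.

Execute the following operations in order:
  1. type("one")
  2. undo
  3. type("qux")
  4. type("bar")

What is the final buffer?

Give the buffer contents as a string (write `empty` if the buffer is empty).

After op 1 (type): buf='one' undo_depth=1 redo_depth=0
After op 2 (undo): buf='(empty)' undo_depth=0 redo_depth=1
After op 3 (type): buf='qux' undo_depth=1 redo_depth=0
After op 4 (type): buf='quxbar' undo_depth=2 redo_depth=0

Answer: quxbar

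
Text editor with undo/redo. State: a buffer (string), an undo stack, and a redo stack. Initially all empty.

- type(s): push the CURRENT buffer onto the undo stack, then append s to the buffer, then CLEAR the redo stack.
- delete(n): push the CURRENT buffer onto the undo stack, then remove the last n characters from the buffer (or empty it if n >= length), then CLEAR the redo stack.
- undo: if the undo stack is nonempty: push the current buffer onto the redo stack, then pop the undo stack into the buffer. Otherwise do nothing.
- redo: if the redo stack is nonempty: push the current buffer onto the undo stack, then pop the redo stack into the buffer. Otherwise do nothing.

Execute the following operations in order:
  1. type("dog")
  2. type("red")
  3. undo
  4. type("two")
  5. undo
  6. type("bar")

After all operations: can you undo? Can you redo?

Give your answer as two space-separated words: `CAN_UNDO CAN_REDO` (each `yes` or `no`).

Answer: yes no

Derivation:
After op 1 (type): buf='dog' undo_depth=1 redo_depth=0
After op 2 (type): buf='dogred' undo_depth=2 redo_depth=0
After op 3 (undo): buf='dog' undo_depth=1 redo_depth=1
After op 4 (type): buf='dogtwo' undo_depth=2 redo_depth=0
After op 5 (undo): buf='dog' undo_depth=1 redo_depth=1
After op 6 (type): buf='dogbar' undo_depth=2 redo_depth=0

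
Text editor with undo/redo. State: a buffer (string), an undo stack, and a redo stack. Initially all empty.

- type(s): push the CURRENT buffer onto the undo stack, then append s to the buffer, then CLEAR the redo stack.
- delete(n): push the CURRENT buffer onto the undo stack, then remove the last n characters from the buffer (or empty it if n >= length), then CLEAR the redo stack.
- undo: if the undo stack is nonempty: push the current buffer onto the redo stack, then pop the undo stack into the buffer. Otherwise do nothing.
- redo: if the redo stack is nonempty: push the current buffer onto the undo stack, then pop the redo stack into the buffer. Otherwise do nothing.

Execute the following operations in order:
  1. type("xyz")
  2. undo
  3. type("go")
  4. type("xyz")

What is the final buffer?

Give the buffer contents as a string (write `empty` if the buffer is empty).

Answer: goxyz

Derivation:
After op 1 (type): buf='xyz' undo_depth=1 redo_depth=0
After op 2 (undo): buf='(empty)' undo_depth=0 redo_depth=1
After op 3 (type): buf='go' undo_depth=1 redo_depth=0
After op 4 (type): buf='goxyz' undo_depth=2 redo_depth=0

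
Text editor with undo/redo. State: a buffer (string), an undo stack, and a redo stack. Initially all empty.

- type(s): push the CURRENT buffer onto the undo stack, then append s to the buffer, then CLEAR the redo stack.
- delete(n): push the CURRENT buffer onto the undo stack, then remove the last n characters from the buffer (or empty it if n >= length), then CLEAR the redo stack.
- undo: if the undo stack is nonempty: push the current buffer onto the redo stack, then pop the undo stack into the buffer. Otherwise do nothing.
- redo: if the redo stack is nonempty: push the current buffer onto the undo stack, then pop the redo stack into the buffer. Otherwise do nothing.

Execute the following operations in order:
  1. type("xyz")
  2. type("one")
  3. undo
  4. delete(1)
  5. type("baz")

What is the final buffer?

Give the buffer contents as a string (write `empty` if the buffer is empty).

After op 1 (type): buf='xyz' undo_depth=1 redo_depth=0
After op 2 (type): buf='xyzone' undo_depth=2 redo_depth=0
After op 3 (undo): buf='xyz' undo_depth=1 redo_depth=1
After op 4 (delete): buf='xy' undo_depth=2 redo_depth=0
After op 5 (type): buf='xybaz' undo_depth=3 redo_depth=0

Answer: xybaz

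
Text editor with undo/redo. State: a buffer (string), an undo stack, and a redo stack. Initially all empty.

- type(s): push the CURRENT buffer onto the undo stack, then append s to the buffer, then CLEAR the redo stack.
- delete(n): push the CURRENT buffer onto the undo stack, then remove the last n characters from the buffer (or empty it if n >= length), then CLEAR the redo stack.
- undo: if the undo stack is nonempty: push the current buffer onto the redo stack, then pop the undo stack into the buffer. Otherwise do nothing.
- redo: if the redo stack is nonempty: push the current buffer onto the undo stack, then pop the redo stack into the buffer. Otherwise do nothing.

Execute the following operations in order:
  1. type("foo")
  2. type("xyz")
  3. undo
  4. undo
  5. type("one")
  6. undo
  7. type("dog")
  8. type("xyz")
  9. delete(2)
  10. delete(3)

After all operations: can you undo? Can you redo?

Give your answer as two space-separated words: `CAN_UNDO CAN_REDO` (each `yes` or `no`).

After op 1 (type): buf='foo' undo_depth=1 redo_depth=0
After op 2 (type): buf='fooxyz' undo_depth=2 redo_depth=0
After op 3 (undo): buf='foo' undo_depth=1 redo_depth=1
After op 4 (undo): buf='(empty)' undo_depth=0 redo_depth=2
After op 5 (type): buf='one' undo_depth=1 redo_depth=0
After op 6 (undo): buf='(empty)' undo_depth=0 redo_depth=1
After op 7 (type): buf='dog' undo_depth=1 redo_depth=0
After op 8 (type): buf='dogxyz' undo_depth=2 redo_depth=0
After op 9 (delete): buf='dogx' undo_depth=3 redo_depth=0
After op 10 (delete): buf='d' undo_depth=4 redo_depth=0

Answer: yes no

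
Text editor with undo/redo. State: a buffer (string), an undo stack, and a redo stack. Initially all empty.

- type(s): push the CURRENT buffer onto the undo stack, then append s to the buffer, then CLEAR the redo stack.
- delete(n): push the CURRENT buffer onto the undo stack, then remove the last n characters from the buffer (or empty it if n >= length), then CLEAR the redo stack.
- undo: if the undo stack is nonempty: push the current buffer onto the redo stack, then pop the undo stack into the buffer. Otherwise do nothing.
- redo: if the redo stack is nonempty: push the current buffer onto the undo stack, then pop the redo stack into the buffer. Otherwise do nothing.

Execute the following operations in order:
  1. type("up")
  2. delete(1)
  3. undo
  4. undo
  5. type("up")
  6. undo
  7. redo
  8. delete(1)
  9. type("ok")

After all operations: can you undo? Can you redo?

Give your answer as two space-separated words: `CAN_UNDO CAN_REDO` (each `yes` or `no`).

Answer: yes no

Derivation:
After op 1 (type): buf='up' undo_depth=1 redo_depth=0
After op 2 (delete): buf='u' undo_depth=2 redo_depth=0
After op 3 (undo): buf='up' undo_depth=1 redo_depth=1
After op 4 (undo): buf='(empty)' undo_depth=0 redo_depth=2
After op 5 (type): buf='up' undo_depth=1 redo_depth=0
After op 6 (undo): buf='(empty)' undo_depth=0 redo_depth=1
After op 7 (redo): buf='up' undo_depth=1 redo_depth=0
After op 8 (delete): buf='u' undo_depth=2 redo_depth=0
After op 9 (type): buf='uok' undo_depth=3 redo_depth=0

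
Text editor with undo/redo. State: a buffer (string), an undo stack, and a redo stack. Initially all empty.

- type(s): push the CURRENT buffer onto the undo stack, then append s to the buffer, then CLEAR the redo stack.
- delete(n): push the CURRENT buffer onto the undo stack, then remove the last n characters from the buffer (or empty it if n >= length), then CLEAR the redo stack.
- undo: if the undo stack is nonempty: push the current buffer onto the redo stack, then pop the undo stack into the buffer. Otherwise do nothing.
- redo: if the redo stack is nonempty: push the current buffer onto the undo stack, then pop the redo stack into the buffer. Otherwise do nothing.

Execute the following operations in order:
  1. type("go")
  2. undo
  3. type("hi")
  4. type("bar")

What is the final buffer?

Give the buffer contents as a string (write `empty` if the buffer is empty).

After op 1 (type): buf='go' undo_depth=1 redo_depth=0
After op 2 (undo): buf='(empty)' undo_depth=0 redo_depth=1
After op 3 (type): buf='hi' undo_depth=1 redo_depth=0
After op 4 (type): buf='hibar' undo_depth=2 redo_depth=0

Answer: hibar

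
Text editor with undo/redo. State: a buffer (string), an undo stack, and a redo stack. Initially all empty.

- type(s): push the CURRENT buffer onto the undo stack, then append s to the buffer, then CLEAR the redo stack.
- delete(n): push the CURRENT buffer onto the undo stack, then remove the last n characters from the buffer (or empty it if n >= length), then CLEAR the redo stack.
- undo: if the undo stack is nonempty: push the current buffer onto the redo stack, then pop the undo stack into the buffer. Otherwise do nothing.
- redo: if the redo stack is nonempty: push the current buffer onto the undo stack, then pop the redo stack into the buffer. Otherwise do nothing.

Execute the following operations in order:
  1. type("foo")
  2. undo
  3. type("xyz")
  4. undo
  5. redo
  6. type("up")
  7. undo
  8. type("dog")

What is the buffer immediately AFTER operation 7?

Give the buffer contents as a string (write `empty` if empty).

Answer: xyz

Derivation:
After op 1 (type): buf='foo' undo_depth=1 redo_depth=0
After op 2 (undo): buf='(empty)' undo_depth=0 redo_depth=1
After op 3 (type): buf='xyz' undo_depth=1 redo_depth=0
After op 4 (undo): buf='(empty)' undo_depth=0 redo_depth=1
After op 5 (redo): buf='xyz' undo_depth=1 redo_depth=0
After op 6 (type): buf='xyzup' undo_depth=2 redo_depth=0
After op 7 (undo): buf='xyz' undo_depth=1 redo_depth=1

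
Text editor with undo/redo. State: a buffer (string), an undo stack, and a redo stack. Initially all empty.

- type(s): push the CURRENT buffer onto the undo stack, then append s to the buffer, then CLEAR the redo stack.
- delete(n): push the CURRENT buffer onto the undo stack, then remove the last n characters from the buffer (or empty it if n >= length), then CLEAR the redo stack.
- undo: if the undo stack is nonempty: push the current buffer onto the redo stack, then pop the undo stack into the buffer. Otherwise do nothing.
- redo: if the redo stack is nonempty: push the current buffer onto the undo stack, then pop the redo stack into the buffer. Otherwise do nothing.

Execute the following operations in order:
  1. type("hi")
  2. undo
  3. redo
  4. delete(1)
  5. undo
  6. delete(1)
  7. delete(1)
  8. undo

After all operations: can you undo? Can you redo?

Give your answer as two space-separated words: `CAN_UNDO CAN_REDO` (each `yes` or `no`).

Answer: yes yes

Derivation:
After op 1 (type): buf='hi' undo_depth=1 redo_depth=0
After op 2 (undo): buf='(empty)' undo_depth=0 redo_depth=1
After op 3 (redo): buf='hi' undo_depth=1 redo_depth=0
After op 4 (delete): buf='h' undo_depth=2 redo_depth=0
After op 5 (undo): buf='hi' undo_depth=1 redo_depth=1
After op 6 (delete): buf='h' undo_depth=2 redo_depth=0
After op 7 (delete): buf='(empty)' undo_depth=3 redo_depth=0
After op 8 (undo): buf='h' undo_depth=2 redo_depth=1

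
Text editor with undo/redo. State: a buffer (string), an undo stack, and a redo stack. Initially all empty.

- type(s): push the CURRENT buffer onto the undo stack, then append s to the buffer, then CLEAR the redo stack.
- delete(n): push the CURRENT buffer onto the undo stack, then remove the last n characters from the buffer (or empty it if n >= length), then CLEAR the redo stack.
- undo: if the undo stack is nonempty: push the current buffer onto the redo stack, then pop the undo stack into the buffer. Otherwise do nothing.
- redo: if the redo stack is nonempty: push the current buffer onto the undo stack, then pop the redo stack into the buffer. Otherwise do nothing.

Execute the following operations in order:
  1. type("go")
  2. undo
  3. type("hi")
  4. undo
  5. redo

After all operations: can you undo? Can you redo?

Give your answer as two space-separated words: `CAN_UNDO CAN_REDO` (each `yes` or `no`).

Answer: yes no

Derivation:
After op 1 (type): buf='go' undo_depth=1 redo_depth=0
After op 2 (undo): buf='(empty)' undo_depth=0 redo_depth=1
After op 3 (type): buf='hi' undo_depth=1 redo_depth=0
After op 4 (undo): buf='(empty)' undo_depth=0 redo_depth=1
After op 5 (redo): buf='hi' undo_depth=1 redo_depth=0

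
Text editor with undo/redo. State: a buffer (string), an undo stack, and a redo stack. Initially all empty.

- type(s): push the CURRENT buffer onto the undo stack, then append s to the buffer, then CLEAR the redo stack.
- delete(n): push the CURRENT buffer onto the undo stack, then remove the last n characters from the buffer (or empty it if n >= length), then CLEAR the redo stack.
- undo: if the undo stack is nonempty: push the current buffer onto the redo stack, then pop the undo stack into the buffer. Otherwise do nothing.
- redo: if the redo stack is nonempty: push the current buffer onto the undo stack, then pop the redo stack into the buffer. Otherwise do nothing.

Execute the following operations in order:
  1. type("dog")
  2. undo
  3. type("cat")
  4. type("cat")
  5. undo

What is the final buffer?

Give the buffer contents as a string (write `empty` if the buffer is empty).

Answer: cat

Derivation:
After op 1 (type): buf='dog' undo_depth=1 redo_depth=0
After op 2 (undo): buf='(empty)' undo_depth=0 redo_depth=1
After op 3 (type): buf='cat' undo_depth=1 redo_depth=0
After op 4 (type): buf='catcat' undo_depth=2 redo_depth=0
After op 5 (undo): buf='cat' undo_depth=1 redo_depth=1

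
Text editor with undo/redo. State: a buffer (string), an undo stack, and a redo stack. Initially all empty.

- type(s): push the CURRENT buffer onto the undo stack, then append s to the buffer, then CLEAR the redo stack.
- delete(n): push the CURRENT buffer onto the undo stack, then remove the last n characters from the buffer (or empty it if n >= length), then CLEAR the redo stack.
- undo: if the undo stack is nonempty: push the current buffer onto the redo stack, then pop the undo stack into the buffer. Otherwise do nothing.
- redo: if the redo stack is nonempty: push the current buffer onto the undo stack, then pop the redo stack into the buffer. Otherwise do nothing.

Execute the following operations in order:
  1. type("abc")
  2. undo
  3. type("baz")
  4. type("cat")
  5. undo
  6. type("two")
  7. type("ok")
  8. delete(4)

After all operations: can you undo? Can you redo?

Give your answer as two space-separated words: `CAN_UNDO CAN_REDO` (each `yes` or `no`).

Answer: yes no

Derivation:
After op 1 (type): buf='abc' undo_depth=1 redo_depth=0
After op 2 (undo): buf='(empty)' undo_depth=0 redo_depth=1
After op 3 (type): buf='baz' undo_depth=1 redo_depth=0
After op 4 (type): buf='bazcat' undo_depth=2 redo_depth=0
After op 5 (undo): buf='baz' undo_depth=1 redo_depth=1
After op 6 (type): buf='baztwo' undo_depth=2 redo_depth=0
After op 7 (type): buf='baztwook' undo_depth=3 redo_depth=0
After op 8 (delete): buf='bazt' undo_depth=4 redo_depth=0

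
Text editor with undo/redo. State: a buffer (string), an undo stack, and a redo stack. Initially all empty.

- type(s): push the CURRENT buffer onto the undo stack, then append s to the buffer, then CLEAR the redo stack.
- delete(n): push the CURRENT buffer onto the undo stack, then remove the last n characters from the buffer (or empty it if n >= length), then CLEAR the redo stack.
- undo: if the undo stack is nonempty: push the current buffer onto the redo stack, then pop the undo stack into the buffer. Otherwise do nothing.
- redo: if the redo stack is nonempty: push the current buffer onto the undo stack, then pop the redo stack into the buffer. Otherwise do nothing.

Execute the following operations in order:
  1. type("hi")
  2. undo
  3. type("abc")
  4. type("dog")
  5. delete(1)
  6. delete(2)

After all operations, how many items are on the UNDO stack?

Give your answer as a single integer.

After op 1 (type): buf='hi' undo_depth=1 redo_depth=0
After op 2 (undo): buf='(empty)' undo_depth=0 redo_depth=1
After op 3 (type): buf='abc' undo_depth=1 redo_depth=0
After op 4 (type): buf='abcdog' undo_depth=2 redo_depth=0
After op 5 (delete): buf='abcdo' undo_depth=3 redo_depth=0
After op 6 (delete): buf='abc' undo_depth=4 redo_depth=0

Answer: 4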